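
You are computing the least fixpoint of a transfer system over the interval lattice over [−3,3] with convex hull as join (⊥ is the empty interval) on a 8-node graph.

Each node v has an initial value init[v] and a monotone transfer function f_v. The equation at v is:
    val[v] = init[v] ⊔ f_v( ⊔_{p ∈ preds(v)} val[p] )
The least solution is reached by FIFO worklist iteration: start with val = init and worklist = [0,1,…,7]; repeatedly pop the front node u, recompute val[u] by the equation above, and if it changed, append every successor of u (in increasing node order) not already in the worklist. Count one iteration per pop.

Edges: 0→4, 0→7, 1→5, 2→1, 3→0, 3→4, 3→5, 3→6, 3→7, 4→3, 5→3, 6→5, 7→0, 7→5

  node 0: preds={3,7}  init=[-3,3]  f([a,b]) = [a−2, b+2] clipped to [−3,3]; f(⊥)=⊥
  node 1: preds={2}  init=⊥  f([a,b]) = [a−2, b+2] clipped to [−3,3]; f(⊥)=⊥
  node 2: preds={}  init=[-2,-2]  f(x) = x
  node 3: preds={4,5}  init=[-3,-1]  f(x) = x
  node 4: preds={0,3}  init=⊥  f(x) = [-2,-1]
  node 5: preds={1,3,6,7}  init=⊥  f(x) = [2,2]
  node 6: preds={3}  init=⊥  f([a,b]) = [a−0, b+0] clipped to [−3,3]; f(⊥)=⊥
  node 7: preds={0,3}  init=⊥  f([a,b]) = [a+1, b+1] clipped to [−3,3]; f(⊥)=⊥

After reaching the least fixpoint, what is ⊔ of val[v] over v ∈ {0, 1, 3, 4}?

Worklist (15 pops):
  #1 pop 0: in=[-3,-1] → [-3,3] (no change)
  #2 pop 1: in=[-2,-2] → [-3,0] (was ⊥); enqueue []
  #3 pop 2: in=⊥ → [-2,-2] (no change)
  #4 pop 3: in=⊥ → [-3,-1] (no change)
  #5 pop 4: in=[-3,3] → [-2,-1] (was ⊥); enqueue [3]
  #6 pop 5: in=[-3,0] → [2,2] (was ⊥); enqueue []
  #7 pop 6: in=[-3,-1] → [-3,-1] (was ⊥); enqueue [5]
  #8 pop 7: in=[-3,3] → [-2,3] (was ⊥); enqueue [0]
  #9 pop 3: in=[-2,2] → [-3,2] (was [-3,-1]); enqueue [4,6,7]
  #10 pop 5: in=[-3,3] → [2,2] (no change)
  #11 pop 0: in=[-3,3] → [-3,3] (no change)
  #12 pop 4: in=[-3,3] → [-2,-1] (no change)
  #13 pop 6: in=[-3,2] → [-3,2] (was [-3,-1]); enqueue [5]
  #14 pop 7: in=[-3,3] → [-2,3] (no change)
  #15 pop 5: in=[-3,3] → [2,2] (no change)

Fixpoint:
  val[0] = [-3,3]
  val[1] = [-3,0]
  val[2] = [-2,-2]
  val[3] = [-3,2]
  val[4] = [-2,-1]
  val[5] = [2,2]
  val[6] = [-3,2]
  val[7] = [-2,3]

[-3,3]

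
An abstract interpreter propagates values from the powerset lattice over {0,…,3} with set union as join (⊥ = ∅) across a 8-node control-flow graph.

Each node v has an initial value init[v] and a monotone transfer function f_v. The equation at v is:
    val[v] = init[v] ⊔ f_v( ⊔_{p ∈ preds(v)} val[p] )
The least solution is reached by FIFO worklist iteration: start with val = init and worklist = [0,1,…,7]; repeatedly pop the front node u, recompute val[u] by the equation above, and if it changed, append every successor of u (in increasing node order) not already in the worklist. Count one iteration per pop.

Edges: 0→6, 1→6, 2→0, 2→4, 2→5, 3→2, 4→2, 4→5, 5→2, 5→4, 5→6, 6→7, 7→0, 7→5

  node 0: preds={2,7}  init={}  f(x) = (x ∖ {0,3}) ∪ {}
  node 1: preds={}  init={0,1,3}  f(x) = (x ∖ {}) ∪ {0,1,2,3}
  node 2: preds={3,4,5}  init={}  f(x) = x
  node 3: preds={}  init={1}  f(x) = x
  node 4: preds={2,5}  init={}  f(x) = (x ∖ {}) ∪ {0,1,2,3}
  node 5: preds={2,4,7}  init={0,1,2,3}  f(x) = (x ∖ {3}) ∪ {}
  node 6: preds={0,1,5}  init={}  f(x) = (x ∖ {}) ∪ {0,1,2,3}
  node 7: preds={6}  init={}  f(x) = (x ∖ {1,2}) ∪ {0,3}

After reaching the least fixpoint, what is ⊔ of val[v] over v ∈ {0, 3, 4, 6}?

{0,1,2,3}

Trace (12 dequeues):
  [1] u=0 | in {} | out {} | ==
  [2] u=1 | in {} | out {0,1,2,3} | prev {0,1,3} | push {}
  [3] u=2 | in {0,1,2,3} | out {0,1,2,3} | prev {} | push {0}
  [4] u=3 | in {} | out {1} | ==
  [5] u=4 | in {0,1,2,3} | out {0,1,2,3} | prev {} | push {2}
  [6] u=5 | in {0,1,2,3} | out {0,1,2,3} | ==
  [7] u=6 | in {0,1,2,3} | out {0,1,2,3} | prev {} | push {}
  [8] u=7 | in {0,1,2,3} | out {0,3} | prev {} | push {5}
  [9] u=0 | in {0,1,2,3} | out {1,2} | prev {} | push {6}
  [10] u=2 | in {0,1,2,3} | out {0,1,2,3} | ==
  [11] u=5 | in {0,1,2,3} | out {0,1,2,3} | ==
  [12] u=6 | in {0,1,2,3} | out {0,1,2,3} | ==

Converged values:
  [0] {1,2}
  [1] {0,1,2,3}
  [2] {0,1,2,3}
  [3] {1}
  [4] {0,1,2,3}
  [5] {0,1,2,3}
  [6] {0,1,2,3}
  [7] {0,3}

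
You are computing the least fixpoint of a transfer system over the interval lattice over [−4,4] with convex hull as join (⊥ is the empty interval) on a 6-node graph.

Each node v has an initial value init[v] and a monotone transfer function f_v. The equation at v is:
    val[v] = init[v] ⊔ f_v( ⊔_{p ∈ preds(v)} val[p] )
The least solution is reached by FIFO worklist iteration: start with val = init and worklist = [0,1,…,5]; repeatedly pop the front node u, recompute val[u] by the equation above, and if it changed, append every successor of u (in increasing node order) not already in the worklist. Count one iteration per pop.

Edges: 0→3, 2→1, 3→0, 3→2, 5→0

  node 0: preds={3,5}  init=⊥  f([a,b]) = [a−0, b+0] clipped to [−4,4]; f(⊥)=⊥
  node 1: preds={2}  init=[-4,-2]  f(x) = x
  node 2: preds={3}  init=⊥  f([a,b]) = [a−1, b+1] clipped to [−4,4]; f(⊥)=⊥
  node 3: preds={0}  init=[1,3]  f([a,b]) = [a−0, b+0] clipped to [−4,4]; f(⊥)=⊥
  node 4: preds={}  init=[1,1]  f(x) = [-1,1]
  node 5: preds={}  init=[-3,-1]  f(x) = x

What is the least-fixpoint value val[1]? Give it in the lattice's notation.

[-4,4]

Worklist (10 pops):
  #1 pop 0: in=[-3,3] → [-3,3] (was ⊥); enqueue []
  #2 pop 1: in=⊥ → [-4,-2] (no change)
  #3 pop 2: in=[1,3] → [0,4] (was ⊥); enqueue [1]
  #4 pop 3: in=[-3,3] → [-3,3] (was [1,3]); enqueue [0,2]
  #5 pop 4: in=⊥ → [-1,1] (was [1,1]); enqueue []
  #6 pop 5: in=⊥ → [-3,-1] (no change)
  #7 pop 1: in=[0,4] → [-4,4] (was [-4,-2]); enqueue []
  #8 pop 0: in=[-3,3] → [-3,3] (no change)
  #9 pop 2: in=[-3,3] → [-4,4] (was [0,4]); enqueue [1]
  #10 pop 1: in=[-4,4] → [-4,4] (no change)

Fixpoint:
  val[0] = [-3,3]
  val[1] = [-4,4]
  val[2] = [-4,4]
  val[3] = [-3,3]
  val[4] = [-1,1]
  val[5] = [-3,-1]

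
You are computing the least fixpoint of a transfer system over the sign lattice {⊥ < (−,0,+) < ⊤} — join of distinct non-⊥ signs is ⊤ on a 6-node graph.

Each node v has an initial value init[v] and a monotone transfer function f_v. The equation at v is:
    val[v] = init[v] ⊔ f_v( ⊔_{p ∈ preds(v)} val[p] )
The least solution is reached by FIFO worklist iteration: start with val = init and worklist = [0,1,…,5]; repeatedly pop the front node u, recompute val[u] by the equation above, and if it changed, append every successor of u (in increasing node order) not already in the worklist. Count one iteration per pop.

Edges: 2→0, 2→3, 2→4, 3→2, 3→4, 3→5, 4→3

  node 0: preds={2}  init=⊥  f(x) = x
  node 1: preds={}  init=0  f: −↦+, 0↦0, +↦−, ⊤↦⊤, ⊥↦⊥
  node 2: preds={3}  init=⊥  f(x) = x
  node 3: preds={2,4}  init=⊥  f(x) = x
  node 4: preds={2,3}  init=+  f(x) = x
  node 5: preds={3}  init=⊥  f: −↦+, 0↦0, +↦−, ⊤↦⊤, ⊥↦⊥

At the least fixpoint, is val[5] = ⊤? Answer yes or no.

Iteration log — 10 steps:
  step 1. node 0  ⊔preds=⊥  new=⊥  stable
  step 2. node 1  ⊔preds=⊥  new=0  stable
  step 3. node 2  ⊔preds=⊥  new=⊥  stable
  step 4. node 3  ⊔preds=+  new=+  old=⊥  +wl: 2
  step 5. node 4  ⊔preds=+  new=+  stable
  step 6. node 5  ⊔preds=+  new=−  old=⊥  +wl: 
  step 7. node 2  ⊔preds=+  new=+  old=⊥  +wl: 0,3,4
  step 8. node 0  ⊔preds=+  new=+  old=⊥  +wl: 
  step 9. node 3  ⊔preds=+  new=+  stable
  step 10. node 4  ⊔preds=+  new=+  stable

Least fixpoint reached:
  node 0: +
  node 1: 0
  node 2: +
  node 3: +
  node 4: +
  node 5: −

no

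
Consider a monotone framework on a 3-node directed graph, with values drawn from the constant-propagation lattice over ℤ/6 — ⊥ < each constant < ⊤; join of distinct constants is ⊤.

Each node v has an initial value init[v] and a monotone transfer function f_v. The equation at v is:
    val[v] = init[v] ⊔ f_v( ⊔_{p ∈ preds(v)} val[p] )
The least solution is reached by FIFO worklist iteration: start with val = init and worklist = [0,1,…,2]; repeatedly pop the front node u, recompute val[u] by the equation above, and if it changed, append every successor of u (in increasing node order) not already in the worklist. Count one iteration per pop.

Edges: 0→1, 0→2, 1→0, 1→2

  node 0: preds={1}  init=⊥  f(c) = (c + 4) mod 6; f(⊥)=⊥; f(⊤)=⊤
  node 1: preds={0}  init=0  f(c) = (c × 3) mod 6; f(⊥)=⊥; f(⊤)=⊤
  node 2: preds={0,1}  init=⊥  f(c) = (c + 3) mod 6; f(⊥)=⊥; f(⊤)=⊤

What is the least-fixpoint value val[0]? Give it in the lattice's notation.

4

Worklist (3 pops):
  #1 pop 0: in=0 → 4 (was ⊥); enqueue []
  #2 pop 1: in=4 → 0 (no change)
  #3 pop 2: in=⊤ → ⊤ (was ⊥); enqueue []

Fixpoint:
  val[0] = 4
  val[1] = 0
  val[2] = ⊤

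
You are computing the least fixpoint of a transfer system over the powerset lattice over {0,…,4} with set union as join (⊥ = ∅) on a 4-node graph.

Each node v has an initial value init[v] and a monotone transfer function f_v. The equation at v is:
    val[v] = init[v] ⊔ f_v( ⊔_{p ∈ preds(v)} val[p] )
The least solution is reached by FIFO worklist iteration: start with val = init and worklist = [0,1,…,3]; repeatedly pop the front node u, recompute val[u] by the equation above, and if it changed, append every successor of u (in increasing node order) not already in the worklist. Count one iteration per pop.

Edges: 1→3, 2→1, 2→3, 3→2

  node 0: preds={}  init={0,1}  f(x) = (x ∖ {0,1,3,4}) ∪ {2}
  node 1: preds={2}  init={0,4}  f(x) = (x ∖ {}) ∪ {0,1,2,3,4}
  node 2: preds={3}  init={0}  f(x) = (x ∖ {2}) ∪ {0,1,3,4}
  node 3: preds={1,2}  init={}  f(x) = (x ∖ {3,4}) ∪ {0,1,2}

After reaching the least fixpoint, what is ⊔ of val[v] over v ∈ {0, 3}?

{0,1,2}

Iteration log — 6 steps:
  step 1. node 0  ⊔preds={}  new={0,1,2}  old={0,1}  +wl: 
  step 2. node 1  ⊔preds={0}  new={0,1,2,3,4}  old={0,4}  +wl: 
  step 3. node 2  ⊔preds={}  new={0,1,3,4}  old={0}  +wl: 1
  step 4. node 3  ⊔preds={0,1,2,3,4}  new={0,1,2}  old={}  +wl: 2
  step 5. node 1  ⊔preds={0,1,3,4}  new={0,1,2,3,4}  stable
  step 6. node 2  ⊔preds={0,1,2}  new={0,1,3,4}  stable

Least fixpoint reached:
  node 0: {0,1,2}
  node 1: {0,1,2,3,4}
  node 2: {0,1,3,4}
  node 3: {0,1,2}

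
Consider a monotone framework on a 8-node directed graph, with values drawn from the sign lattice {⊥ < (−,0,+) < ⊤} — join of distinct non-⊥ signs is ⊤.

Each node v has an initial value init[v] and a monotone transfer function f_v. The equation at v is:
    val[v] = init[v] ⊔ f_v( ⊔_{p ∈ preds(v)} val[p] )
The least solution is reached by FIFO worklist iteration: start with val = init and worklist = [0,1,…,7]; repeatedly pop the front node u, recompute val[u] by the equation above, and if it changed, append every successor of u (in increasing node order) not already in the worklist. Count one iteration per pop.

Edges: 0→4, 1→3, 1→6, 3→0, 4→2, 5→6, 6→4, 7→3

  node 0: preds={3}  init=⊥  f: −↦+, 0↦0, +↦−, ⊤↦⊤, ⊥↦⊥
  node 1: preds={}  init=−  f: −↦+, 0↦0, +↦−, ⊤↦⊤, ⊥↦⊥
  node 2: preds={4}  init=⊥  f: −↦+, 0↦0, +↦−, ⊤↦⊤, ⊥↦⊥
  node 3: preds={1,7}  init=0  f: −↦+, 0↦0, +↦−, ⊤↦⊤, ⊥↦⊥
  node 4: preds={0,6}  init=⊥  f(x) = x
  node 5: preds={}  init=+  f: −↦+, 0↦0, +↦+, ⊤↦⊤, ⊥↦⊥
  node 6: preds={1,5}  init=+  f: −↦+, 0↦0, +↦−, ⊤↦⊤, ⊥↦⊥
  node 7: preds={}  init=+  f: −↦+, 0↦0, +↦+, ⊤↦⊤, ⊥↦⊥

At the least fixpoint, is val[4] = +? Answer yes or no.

Worklist (11 pops):
  #1 pop 0: in=0 → 0 (was ⊥); enqueue []
  #2 pop 1: in=⊥ → − (no change)
  #3 pop 2: in=⊥ → ⊥ (no change)
  #4 pop 3: in=⊤ → ⊤ (was 0); enqueue [0]
  #5 pop 4: in=⊤ → ⊤ (was ⊥); enqueue [2]
  #6 pop 5: in=⊥ → + (no change)
  #7 pop 6: in=⊤ → ⊤ (was +); enqueue [4]
  #8 pop 7: in=⊥ → + (no change)
  #9 pop 0: in=⊤ → ⊤ (was 0); enqueue []
  #10 pop 2: in=⊤ → ⊤ (was ⊥); enqueue []
  #11 pop 4: in=⊤ → ⊤ (no change)

Fixpoint:
  val[0] = ⊤
  val[1] = −
  val[2] = ⊤
  val[3] = ⊤
  val[4] = ⊤
  val[5] = +
  val[6] = ⊤
  val[7] = +

no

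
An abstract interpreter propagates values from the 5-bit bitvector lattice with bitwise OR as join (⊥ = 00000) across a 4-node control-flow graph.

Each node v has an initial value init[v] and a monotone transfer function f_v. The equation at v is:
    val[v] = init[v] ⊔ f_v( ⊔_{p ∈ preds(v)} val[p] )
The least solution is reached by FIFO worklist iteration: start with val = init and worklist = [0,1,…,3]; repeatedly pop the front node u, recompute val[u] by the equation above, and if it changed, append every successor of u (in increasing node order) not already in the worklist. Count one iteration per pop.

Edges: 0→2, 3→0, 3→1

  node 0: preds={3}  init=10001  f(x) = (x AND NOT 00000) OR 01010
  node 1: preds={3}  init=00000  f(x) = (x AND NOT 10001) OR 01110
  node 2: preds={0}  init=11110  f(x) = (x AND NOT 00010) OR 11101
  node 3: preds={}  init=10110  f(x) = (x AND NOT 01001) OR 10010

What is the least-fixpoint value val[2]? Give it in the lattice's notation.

11111

Iteration log — 4 steps:
  step 1. node 0  ⊔preds=10110  new=11111  old=10001  +wl: 
  step 2. node 1  ⊔preds=10110  new=01110  old=00000  +wl: 
  step 3. node 2  ⊔preds=11111  new=11111  old=11110  +wl: 
  step 4. node 3  ⊔preds=00000  new=10110  stable

Least fixpoint reached:
  node 0: 11111
  node 1: 01110
  node 2: 11111
  node 3: 10110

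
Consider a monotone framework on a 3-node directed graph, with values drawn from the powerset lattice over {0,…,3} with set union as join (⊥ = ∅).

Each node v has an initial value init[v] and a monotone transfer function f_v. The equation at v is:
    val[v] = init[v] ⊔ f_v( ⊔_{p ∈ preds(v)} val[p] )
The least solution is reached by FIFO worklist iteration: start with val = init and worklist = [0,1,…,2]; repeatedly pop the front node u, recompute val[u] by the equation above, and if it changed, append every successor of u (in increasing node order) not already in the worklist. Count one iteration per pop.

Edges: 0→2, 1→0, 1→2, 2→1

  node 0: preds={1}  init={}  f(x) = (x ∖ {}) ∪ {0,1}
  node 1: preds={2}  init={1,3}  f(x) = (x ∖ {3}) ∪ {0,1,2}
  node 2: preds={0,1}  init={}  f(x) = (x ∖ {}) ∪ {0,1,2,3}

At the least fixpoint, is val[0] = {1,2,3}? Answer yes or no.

Trace (6 dequeues):
  [1] u=0 | in {1,3} | out {0,1,3} | prev {} | push {}
  [2] u=1 | in {} | out {0,1,2,3} | prev {1,3} | push {0}
  [3] u=2 | in {0,1,2,3} | out {0,1,2,3} | prev {} | push {1}
  [4] u=0 | in {0,1,2,3} | out {0,1,2,3} | prev {0,1,3} | push {2}
  [5] u=1 | in {0,1,2,3} | out {0,1,2,3} | ==
  [6] u=2 | in {0,1,2,3} | out {0,1,2,3} | ==

Converged values:
  [0] {0,1,2,3}
  [1] {0,1,2,3}
  [2] {0,1,2,3}

no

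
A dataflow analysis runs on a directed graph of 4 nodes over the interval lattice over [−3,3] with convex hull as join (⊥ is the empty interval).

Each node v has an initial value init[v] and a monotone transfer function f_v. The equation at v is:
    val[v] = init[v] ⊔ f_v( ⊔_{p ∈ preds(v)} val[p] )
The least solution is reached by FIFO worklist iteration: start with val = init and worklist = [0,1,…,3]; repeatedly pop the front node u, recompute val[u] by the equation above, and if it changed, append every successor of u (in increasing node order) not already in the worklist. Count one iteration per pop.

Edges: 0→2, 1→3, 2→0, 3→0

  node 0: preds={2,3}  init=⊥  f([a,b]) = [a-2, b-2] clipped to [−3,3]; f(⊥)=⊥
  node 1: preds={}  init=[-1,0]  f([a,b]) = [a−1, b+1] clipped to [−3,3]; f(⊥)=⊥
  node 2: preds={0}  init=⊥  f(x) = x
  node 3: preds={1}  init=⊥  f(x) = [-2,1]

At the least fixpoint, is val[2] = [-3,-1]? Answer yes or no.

Iteration log — 7 steps:
  step 1. node 0  ⊔preds=⊥  new=⊥  stable
  step 2. node 1  ⊔preds=⊥  new=[-1,0]  stable
  step 3. node 2  ⊔preds=⊥  new=⊥  stable
  step 4. node 3  ⊔preds=[-1,0]  new=[-2,1]  old=⊥  +wl: 0
  step 5. node 0  ⊔preds=[-2,1]  new=[-3,-1]  old=⊥  +wl: 2
  step 6. node 2  ⊔preds=[-3,-1]  new=[-3,-1]  old=⊥  +wl: 0
  step 7. node 0  ⊔preds=[-3,1]  new=[-3,-1]  stable

Least fixpoint reached:
  node 0: [-3,-1]
  node 1: [-1,0]
  node 2: [-3,-1]
  node 3: [-2,1]

yes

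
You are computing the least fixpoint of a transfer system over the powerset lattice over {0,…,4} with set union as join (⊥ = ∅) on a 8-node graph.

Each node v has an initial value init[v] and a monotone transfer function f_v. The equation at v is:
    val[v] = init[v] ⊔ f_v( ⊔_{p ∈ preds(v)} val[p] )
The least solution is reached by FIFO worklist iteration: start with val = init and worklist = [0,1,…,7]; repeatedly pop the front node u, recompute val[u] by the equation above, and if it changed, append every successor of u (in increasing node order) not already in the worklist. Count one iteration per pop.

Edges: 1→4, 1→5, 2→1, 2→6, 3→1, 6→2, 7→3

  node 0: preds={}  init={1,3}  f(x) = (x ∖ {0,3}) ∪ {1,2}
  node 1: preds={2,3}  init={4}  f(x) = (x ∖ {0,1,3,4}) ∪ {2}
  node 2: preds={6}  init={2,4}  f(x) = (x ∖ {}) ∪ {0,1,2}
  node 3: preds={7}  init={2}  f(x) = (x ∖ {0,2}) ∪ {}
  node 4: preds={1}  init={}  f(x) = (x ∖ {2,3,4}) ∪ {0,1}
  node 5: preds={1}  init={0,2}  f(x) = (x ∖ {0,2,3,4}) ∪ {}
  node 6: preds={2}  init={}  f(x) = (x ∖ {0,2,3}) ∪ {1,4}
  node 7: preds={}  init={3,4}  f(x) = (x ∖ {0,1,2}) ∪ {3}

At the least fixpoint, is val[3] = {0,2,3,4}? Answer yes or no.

Worklist (10 pops):
  #1 pop 0: in={} → {1,2,3} (was {1,3}); enqueue []
  #2 pop 1: in={2,4} → {2,4} (was {4}); enqueue []
  #3 pop 2: in={} → {0,1,2,4} (was {2,4}); enqueue [1]
  #4 pop 3: in={3,4} → {2,3,4} (was {2}); enqueue []
  #5 pop 4: in={2,4} → {0,1} (was {}); enqueue []
  #6 pop 5: in={2,4} → {0,2} (no change)
  #7 pop 6: in={0,1,2,4} → {1,4} (was {}); enqueue [2]
  #8 pop 7: in={} → {3,4} (no change)
  #9 pop 1: in={0,1,2,3,4} → {2,4} (no change)
  #10 pop 2: in={1,4} → {0,1,2,4} (no change)

Fixpoint:
  val[0] = {1,2,3}
  val[1] = {2,4}
  val[2] = {0,1,2,4}
  val[3] = {2,3,4}
  val[4] = {0,1}
  val[5] = {0,2}
  val[6] = {1,4}
  val[7] = {3,4}

no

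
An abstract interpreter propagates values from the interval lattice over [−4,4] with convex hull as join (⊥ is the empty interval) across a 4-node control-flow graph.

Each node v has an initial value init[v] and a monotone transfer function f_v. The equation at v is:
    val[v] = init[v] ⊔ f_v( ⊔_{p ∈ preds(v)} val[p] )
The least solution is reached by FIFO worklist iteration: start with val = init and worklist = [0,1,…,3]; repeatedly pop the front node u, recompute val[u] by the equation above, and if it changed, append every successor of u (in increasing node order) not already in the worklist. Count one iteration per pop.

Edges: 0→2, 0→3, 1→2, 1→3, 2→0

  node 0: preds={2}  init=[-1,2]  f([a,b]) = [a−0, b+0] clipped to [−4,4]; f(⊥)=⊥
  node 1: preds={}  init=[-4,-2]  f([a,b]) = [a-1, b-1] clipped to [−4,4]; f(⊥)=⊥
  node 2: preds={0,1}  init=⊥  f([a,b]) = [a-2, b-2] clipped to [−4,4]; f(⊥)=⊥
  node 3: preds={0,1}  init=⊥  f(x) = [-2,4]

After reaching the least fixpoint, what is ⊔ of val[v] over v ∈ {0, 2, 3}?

Trace (7 dequeues):
  [1] u=0 | in ⊥ | out [-1,2] | ==
  [2] u=1 | in ⊥ | out [-4,-2] | ==
  [3] u=2 | in [-4,2] | out [-4,0] | prev ⊥ | push {0}
  [4] u=3 | in [-4,2] | out [-2,4] | prev ⊥ | push {}
  [5] u=0 | in [-4,0] | out [-4,2] | prev [-1,2] | push {2,3}
  [6] u=2 | in [-4,2] | out [-4,0] | ==
  [7] u=3 | in [-4,2] | out [-2,4] | ==

Converged values:
  [0] [-4,2]
  [1] [-4,-2]
  [2] [-4,0]
  [3] [-2,4]

[-4,4]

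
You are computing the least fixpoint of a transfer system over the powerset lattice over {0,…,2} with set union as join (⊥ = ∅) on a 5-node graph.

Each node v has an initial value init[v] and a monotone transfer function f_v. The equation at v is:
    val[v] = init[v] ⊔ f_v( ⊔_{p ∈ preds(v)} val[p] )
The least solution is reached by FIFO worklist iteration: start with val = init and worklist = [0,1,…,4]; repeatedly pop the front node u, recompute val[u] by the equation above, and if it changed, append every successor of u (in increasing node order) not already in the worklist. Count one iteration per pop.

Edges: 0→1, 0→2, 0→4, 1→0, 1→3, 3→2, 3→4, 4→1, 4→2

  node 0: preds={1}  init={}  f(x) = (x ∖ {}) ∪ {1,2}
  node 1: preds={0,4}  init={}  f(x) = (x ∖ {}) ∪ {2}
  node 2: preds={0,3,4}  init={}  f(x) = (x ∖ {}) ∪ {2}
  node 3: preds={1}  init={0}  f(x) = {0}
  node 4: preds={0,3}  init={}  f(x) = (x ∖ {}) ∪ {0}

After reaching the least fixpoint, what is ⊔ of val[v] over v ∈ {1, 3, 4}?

Iteration log — 13 steps:
  step 1. node 0  ⊔preds={}  new={1,2}  old={}  +wl: 
  step 2. node 1  ⊔preds={1,2}  new={1,2}  old={}  +wl: 0
  step 3. node 2  ⊔preds={0,1,2}  new={0,1,2}  old={}  +wl: 
  step 4. node 3  ⊔preds={1,2}  new={0}  stable
  step 5. node 4  ⊔preds={0,1,2}  new={0,1,2}  old={}  +wl: 1,2
  step 6. node 0  ⊔preds={1,2}  new={1,2}  stable
  step 7. node 1  ⊔preds={0,1,2}  new={0,1,2}  old={1,2}  +wl: 0,3
  step 8. node 2  ⊔preds={0,1,2}  new={0,1,2}  stable
  step 9. node 0  ⊔preds={0,1,2}  new={0,1,2}  old={1,2}  +wl: 1,2,4
  step 10. node 3  ⊔preds={0,1,2}  new={0}  stable
  step 11. node 1  ⊔preds={0,1,2}  new={0,1,2}  stable
  step 12. node 2  ⊔preds={0,1,2}  new={0,1,2}  stable
  step 13. node 4  ⊔preds={0,1,2}  new={0,1,2}  stable

Least fixpoint reached:
  node 0: {0,1,2}
  node 1: {0,1,2}
  node 2: {0,1,2}
  node 3: {0}
  node 4: {0,1,2}

{0,1,2}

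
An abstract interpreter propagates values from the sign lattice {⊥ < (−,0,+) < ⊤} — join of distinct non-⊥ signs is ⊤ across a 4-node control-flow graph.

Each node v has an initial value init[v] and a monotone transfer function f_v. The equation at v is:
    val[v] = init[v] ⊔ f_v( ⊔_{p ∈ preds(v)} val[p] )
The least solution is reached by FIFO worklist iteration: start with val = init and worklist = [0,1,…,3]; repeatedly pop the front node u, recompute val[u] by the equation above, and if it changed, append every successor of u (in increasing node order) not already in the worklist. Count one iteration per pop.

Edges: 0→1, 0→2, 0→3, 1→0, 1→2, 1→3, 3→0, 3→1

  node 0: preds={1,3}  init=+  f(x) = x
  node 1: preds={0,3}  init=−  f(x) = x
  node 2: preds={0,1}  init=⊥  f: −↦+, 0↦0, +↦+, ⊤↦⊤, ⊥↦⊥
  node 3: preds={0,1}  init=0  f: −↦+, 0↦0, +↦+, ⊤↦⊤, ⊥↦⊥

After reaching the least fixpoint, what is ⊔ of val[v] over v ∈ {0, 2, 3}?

Iteration log — 6 steps:
  step 1. node 0  ⊔preds=⊤  new=⊤  old=+  +wl: 
  step 2. node 1  ⊔preds=⊤  new=⊤  old=−  +wl: 0
  step 3. node 2  ⊔preds=⊤  new=⊤  old=⊥  +wl: 
  step 4. node 3  ⊔preds=⊤  new=⊤  old=0  +wl: 1
  step 5. node 0  ⊔preds=⊤  new=⊤  stable
  step 6. node 1  ⊔preds=⊤  new=⊤  stable

Least fixpoint reached:
  node 0: ⊤
  node 1: ⊤
  node 2: ⊤
  node 3: ⊤

⊤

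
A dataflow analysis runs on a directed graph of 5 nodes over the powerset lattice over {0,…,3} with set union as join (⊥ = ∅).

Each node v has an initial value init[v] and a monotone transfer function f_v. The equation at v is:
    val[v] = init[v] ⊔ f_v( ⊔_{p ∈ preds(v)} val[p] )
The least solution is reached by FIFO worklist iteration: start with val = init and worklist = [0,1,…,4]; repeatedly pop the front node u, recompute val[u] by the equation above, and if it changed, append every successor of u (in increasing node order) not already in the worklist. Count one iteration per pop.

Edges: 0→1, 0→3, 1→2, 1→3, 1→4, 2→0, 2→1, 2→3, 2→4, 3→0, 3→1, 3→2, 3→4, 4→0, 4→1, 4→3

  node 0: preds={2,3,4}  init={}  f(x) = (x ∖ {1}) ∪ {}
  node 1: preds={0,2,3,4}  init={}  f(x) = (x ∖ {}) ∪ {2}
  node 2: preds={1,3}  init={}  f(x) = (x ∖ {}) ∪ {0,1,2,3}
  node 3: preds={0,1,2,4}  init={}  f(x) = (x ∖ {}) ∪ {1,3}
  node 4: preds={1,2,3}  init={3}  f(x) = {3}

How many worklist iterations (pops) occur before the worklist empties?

Trace (10 dequeues):
  [1] u=0 | in {3} | out {3} | prev {} | push {}
  [2] u=1 | in {3} | out {2,3} | prev {} | push {}
  [3] u=2 | in {2,3} | out {0,1,2,3} | prev {} | push {0,1}
  [4] u=3 | in {0,1,2,3} | out {0,1,2,3} | prev {} | push {2}
  [5] u=4 | in {0,1,2,3} | out {3} | ==
  [6] u=0 | in {0,1,2,3} | out {0,2,3} | prev {3} | push {3}
  [7] u=1 | in {0,1,2,3} | out {0,1,2,3} | prev {2,3} | push {4}
  [8] u=2 | in {0,1,2,3} | out {0,1,2,3} | ==
  [9] u=3 | in {0,1,2,3} | out {0,1,2,3} | ==
  [10] u=4 | in {0,1,2,3} | out {3} | ==

Converged values:
  [0] {0,2,3}
  [1] {0,1,2,3}
  [2] {0,1,2,3}
  [3] {0,1,2,3}
  [4] {3}

10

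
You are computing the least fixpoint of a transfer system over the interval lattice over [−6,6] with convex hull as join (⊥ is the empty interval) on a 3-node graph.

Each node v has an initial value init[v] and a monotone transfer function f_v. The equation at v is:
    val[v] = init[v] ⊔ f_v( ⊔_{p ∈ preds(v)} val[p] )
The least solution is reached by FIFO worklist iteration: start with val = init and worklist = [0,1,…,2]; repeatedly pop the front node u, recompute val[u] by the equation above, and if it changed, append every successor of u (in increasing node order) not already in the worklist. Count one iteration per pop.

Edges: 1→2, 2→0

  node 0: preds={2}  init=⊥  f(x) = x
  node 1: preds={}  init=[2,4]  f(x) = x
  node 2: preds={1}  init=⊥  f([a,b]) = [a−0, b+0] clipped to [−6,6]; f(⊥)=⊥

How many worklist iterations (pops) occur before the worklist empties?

Iteration log — 4 steps:
  step 1. node 0  ⊔preds=⊥  new=⊥  stable
  step 2. node 1  ⊔preds=⊥  new=[2,4]  stable
  step 3. node 2  ⊔preds=[2,4]  new=[2,4]  old=⊥  +wl: 0
  step 4. node 0  ⊔preds=[2,4]  new=[2,4]  old=⊥  +wl: 

Least fixpoint reached:
  node 0: [2,4]
  node 1: [2,4]
  node 2: [2,4]

4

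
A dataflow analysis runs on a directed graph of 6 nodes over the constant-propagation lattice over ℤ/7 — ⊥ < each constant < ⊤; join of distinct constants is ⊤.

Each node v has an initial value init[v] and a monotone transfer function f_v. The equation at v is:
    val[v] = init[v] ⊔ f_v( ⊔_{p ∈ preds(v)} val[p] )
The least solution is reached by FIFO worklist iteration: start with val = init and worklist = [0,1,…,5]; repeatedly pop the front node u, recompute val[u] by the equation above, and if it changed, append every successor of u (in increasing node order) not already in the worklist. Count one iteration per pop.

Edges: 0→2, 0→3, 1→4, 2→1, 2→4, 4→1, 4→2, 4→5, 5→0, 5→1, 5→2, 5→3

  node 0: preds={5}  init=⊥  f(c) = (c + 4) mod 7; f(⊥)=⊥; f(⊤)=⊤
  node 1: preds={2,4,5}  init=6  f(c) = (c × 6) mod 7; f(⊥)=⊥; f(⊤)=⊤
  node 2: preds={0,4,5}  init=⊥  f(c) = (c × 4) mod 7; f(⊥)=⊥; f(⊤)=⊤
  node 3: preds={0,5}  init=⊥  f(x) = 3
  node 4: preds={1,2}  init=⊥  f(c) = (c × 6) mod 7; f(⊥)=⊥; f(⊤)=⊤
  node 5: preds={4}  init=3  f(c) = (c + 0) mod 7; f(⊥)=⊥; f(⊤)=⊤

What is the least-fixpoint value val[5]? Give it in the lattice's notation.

Iteration log — 11 steps:
  step 1. node 0  ⊔preds=3  new=0  old=⊥  +wl: 
  step 2. node 1  ⊔preds=3  new=⊤  old=6  +wl: 
  step 3. node 2  ⊔preds=⊤  new=⊤  old=⊥  +wl: 1
  step 4. node 3  ⊔preds=⊤  new=3  old=⊥  +wl: 
  step 5. node 4  ⊔preds=⊤  new=⊤  old=⊥  +wl: 2
  step 6. node 5  ⊔preds=⊤  new=⊤  old=3  +wl: 0,3
  step 7. node 1  ⊔preds=⊤  new=⊤  stable
  step 8. node 2  ⊔preds=⊤  new=⊤  stable
  step 9. node 0  ⊔preds=⊤  new=⊤  old=0  +wl: 2
  step 10. node 3  ⊔preds=⊤  new=3  stable
  step 11. node 2  ⊔preds=⊤  new=⊤  stable

Least fixpoint reached:
  node 0: ⊤
  node 1: ⊤
  node 2: ⊤
  node 3: 3
  node 4: ⊤
  node 5: ⊤

⊤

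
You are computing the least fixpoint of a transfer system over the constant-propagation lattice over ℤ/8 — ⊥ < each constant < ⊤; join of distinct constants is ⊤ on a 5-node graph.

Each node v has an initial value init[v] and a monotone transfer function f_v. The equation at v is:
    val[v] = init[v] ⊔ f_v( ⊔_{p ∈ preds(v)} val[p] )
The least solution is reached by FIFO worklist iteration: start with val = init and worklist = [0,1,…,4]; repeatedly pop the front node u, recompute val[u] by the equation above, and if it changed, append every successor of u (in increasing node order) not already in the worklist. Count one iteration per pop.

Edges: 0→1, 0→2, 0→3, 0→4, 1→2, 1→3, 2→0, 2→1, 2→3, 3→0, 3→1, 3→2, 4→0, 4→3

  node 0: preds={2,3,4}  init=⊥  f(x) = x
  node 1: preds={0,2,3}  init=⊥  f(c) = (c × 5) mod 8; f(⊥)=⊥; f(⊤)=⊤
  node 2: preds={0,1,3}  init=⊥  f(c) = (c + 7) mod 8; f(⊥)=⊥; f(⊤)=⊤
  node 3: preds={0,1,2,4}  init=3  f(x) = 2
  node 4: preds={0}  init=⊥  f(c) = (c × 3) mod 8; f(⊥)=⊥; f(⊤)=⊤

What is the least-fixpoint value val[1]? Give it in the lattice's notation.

Iteration log — 12 steps:
  step 1. node 0  ⊔preds=3  new=3  old=⊥  +wl: 
  step 2. node 1  ⊔preds=3  new=7  old=⊥  +wl: 
  step 3. node 2  ⊔preds=⊤  new=⊤  old=⊥  +wl: 0,1
  step 4. node 3  ⊔preds=⊤  new=⊤  old=3  +wl: 2
  step 5. node 4  ⊔preds=3  new=1  old=⊥  +wl: 3
  step 6. node 0  ⊔preds=⊤  new=⊤  old=3  +wl: 4
  step 7. node 1  ⊔preds=⊤  new=⊤  old=7  +wl: 
  step 8. node 2  ⊔preds=⊤  new=⊤  stable
  step 9. node 3  ⊔preds=⊤  new=⊤  stable
  step 10. node 4  ⊔preds=⊤  new=⊤  old=1  +wl: 0,3
  step 11. node 0  ⊔preds=⊤  new=⊤  stable
  step 12. node 3  ⊔preds=⊤  new=⊤  stable

Least fixpoint reached:
  node 0: ⊤
  node 1: ⊤
  node 2: ⊤
  node 3: ⊤
  node 4: ⊤

⊤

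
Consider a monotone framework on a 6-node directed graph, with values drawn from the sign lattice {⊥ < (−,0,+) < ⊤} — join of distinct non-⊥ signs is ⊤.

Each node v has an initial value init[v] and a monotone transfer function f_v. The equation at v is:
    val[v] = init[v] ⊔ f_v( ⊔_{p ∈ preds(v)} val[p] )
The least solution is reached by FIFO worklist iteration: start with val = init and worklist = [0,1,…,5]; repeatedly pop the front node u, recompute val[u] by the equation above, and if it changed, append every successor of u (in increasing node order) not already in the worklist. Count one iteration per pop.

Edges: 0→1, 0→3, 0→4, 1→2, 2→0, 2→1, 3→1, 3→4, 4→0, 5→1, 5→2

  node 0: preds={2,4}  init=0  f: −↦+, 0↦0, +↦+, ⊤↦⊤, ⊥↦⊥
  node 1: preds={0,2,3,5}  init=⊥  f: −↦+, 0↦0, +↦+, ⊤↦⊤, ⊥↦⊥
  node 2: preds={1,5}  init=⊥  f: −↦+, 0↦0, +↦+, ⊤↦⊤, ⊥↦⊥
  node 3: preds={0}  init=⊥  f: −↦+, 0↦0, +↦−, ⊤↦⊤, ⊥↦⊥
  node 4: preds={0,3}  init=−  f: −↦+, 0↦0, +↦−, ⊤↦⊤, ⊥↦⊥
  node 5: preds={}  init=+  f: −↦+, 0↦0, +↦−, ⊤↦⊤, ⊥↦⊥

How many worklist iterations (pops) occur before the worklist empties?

8

Iteration log — 8 steps:
  step 1. node 0  ⊔preds=−  new=⊤  old=0  +wl: 
  step 2. node 1  ⊔preds=⊤  new=⊤  old=⊥  +wl: 
  step 3. node 2  ⊔preds=⊤  new=⊤  old=⊥  +wl: 0,1
  step 4. node 3  ⊔preds=⊤  new=⊤  old=⊥  +wl: 
  step 5. node 4  ⊔preds=⊤  new=⊤  old=−  +wl: 
  step 6. node 5  ⊔preds=⊥  new=+  stable
  step 7. node 0  ⊔preds=⊤  new=⊤  stable
  step 8. node 1  ⊔preds=⊤  new=⊤  stable

Least fixpoint reached:
  node 0: ⊤
  node 1: ⊤
  node 2: ⊤
  node 3: ⊤
  node 4: ⊤
  node 5: +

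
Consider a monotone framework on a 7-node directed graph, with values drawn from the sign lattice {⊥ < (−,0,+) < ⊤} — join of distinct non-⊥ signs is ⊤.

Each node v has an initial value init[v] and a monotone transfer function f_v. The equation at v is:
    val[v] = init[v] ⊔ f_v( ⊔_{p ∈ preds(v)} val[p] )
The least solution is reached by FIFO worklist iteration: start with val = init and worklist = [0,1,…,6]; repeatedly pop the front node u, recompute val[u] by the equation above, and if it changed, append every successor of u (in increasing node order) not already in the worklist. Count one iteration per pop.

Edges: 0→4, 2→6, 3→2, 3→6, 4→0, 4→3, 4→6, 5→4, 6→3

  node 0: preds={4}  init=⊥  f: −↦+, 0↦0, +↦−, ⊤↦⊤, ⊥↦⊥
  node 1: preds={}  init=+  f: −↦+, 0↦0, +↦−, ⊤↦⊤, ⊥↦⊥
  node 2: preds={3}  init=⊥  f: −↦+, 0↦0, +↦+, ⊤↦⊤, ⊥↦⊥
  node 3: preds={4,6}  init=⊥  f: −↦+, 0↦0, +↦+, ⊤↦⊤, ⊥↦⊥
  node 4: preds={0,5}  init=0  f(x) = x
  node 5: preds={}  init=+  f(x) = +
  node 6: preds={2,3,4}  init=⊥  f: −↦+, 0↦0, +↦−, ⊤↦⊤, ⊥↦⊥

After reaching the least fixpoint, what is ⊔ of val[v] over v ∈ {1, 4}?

Trace (14 dequeues):
  [1] u=0 | in 0 | out 0 | prev ⊥ | push {}
  [2] u=1 | in ⊥ | out + | ==
  [3] u=2 | in ⊥ | out ⊥ | ==
  [4] u=3 | in 0 | out 0 | prev ⊥ | push {2}
  [5] u=4 | in ⊤ | out ⊤ | prev 0 | push {0,3}
  [6] u=5 | in ⊥ | out + | ==
  [7] u=6 | in ⊤ | out ⊤ | prev ⊥ | push {}
  [8] u=2 | in 0 | out 0 | prev ⊥ | push {6}
  [9] u=0 | in ⊤ | out ⊤ | prev 0 | push {4}
  [10] u=3 | in ⊤ | out ⊤ | prev 0 | push {2}
  [11] u=6 | in ⊤ | out ⊤ | ==
  [12] u=4 | in ⊤ | out ⊤ | ==
  [13] u=2 | in ⊤ | out ⊤ | prev 0 | push {6}
  [14] u=6 | in ⊤ | out ⊤ | ==

Converged values:
  [0] ⊤
  [1] +
  [2] ⊤
  [3] ⊤
  [4] ⊤
  [5] +
  [6] ⊤

⊤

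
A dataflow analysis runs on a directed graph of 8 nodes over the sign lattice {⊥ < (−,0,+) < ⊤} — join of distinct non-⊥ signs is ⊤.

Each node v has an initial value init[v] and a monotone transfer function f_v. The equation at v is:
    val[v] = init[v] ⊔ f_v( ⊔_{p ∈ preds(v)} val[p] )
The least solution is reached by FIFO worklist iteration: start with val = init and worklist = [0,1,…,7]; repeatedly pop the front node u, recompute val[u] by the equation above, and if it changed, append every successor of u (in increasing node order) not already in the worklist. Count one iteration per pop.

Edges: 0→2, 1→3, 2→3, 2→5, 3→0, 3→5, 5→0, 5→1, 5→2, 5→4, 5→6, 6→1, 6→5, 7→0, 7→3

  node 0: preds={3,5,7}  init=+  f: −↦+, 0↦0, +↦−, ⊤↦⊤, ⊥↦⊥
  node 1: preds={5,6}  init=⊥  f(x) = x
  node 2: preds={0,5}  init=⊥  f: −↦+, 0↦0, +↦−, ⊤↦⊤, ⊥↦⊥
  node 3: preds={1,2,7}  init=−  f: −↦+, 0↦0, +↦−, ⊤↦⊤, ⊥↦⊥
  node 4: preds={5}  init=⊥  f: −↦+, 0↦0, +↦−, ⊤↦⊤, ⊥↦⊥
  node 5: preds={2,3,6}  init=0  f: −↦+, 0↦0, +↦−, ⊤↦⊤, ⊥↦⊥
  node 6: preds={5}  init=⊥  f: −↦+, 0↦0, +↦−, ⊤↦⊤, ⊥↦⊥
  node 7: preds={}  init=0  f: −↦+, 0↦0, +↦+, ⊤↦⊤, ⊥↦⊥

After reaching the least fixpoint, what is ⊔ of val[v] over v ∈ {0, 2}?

⊤

Worklist (14 pops):
  #1 pop 0: in=⊤ → ⊤ (was +); enqueue []
  #2 pop 1: in=0 → 0 (was ⊥); enqueue []
  #3 pop 2: in=⊤ → ⊤ (was ⊥); enqueue []
  #4 pop 3: in=⊤ → ⊤ (was −); enqueue [0]
  #5 pop 4: in=0 → 0 (was ⊥); enqueue []
  #6 pop 5: in=⊤ → ⊤ (was 0); enqueue [1,2,4]
  #7 pop 6: in=⊤ → ⊤ (was ⊥); enqueue [5]
  #8 pop 7: in=⊥ → 0 (no change)
  #9 pop 0: in=⊤ → ⊤ (no change)
  #10 pop 1: in=⊤ → ⊤ (was 0); enqueue [3]
  #11 pop 2: in=⊤ → ⊤ (no change)
  #12 pop 4: in=⊤ → ⊤ (was 0); enqueue []
  #13 pop 5: in=⊤ → ⊤ (no change)
  #14 pop 3: in=⊤ → ⊤ (no change)

Fixpoint:
  val[0] = ⊤
  val[1] = ⊤
  val[2] = ⊤
  val[3] = ⊤
  val[4] = ⊤
  val[5] = ⊤
  val[6] = ⊤
  val[7] = 0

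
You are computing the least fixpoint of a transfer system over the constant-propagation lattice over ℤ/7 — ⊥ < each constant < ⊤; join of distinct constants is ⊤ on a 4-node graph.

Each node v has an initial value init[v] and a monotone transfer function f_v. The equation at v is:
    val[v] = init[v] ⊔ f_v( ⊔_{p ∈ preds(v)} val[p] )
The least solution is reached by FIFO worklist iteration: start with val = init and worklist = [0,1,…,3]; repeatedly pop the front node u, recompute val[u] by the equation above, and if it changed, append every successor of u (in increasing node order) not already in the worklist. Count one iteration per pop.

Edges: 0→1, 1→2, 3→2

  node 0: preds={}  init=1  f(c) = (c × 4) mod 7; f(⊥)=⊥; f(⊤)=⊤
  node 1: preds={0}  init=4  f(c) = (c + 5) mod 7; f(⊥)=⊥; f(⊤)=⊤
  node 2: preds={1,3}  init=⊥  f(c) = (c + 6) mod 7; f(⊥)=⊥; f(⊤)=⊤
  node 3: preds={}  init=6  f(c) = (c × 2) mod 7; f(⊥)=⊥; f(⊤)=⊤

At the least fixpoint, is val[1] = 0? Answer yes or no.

no

Trace (4 dequeues):
  [1] u=0 | in ⊥ | out 1 | ==
  [2] u=1 | in 1 | out ⊤ | prev 4 | push {}
  [3] u=2 | in ⊤ | out ⊤ | prev ⊥ | push {}
  [4] u=3 | in ⊥ | out 6 | ==

Converged values:
  [0] 1
  [1] ⊤
  [2] ⊤
  [3] 6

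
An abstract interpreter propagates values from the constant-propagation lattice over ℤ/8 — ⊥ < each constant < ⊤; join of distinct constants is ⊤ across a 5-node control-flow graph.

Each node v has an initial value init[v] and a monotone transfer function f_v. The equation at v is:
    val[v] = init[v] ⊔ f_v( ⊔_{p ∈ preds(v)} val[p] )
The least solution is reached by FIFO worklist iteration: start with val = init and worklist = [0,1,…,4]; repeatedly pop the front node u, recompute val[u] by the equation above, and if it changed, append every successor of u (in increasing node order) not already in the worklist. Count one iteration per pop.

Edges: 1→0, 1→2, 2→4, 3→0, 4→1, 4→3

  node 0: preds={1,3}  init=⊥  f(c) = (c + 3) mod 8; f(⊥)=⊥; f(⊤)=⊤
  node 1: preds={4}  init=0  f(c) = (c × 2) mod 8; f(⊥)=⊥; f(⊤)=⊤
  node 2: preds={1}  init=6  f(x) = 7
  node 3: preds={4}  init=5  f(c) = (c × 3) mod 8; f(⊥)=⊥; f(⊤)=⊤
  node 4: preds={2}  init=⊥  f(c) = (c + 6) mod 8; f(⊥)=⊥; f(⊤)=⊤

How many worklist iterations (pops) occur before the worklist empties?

9

Worklist (9 pops):
  #1 pop 0: in=⊤ → ⊤ (was ⊥); enqueue []
  #2 pop 1: in=⊥ → 0 (no change)
  #3 pop 2: in=0 → ⊤ (was 6); enqueue []
  #4 pop 3: in=⊥ → 5 (no change)
  #5 pop 4: in=⊤ → ⊤ (was ⊥); enqueue [1,3]
  #6 pop 1: in=⊤ → ⊤ (was 0); enqueue [0,2]
  #7 pop 3: in=⊤ → ⊤ (was 5); enqueue []
  #8 pop 0: in=⊤ → ⊤ (no change)
  #9 pop 2: in=⊤ → ⊤ (no change)

Fixpoint:
  val[0] = ⊤
  val[1] = ⊤
  val[2] = ⊤
  val[3] = ⊤
  val[4] = ⊤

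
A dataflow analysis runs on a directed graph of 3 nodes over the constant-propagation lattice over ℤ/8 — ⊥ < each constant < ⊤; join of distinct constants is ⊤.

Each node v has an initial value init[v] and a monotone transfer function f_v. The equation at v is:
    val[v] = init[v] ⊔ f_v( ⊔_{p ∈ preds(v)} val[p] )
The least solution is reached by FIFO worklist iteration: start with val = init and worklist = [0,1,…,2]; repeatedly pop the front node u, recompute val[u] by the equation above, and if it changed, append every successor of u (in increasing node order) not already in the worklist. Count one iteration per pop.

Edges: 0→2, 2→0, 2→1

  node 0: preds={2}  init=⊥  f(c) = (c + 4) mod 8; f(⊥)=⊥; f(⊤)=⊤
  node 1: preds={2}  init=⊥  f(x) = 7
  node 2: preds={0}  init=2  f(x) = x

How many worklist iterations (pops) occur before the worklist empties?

6

Worklist (6 pops):
  #1 pop 0: in=2 → 6 (was ⊥); enqueue []
  #2 pop 1: in=2 → 7 (was ⊥); enqueue []
  #3 pop 2: in=6 → ⊤ (was 2); enqueue [0,1]
  #4 pop 0: in=⊤ → ⊤ (was 6); enqueue [2]
  #5 pop 1: in=⊤ → 7 (no change)
  #6 pop 2: in=⊤ → ⊤ (no change)

Fixpoint:
  val[0] = ⊤
  val[1] = 7
  val[2] = ⊤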